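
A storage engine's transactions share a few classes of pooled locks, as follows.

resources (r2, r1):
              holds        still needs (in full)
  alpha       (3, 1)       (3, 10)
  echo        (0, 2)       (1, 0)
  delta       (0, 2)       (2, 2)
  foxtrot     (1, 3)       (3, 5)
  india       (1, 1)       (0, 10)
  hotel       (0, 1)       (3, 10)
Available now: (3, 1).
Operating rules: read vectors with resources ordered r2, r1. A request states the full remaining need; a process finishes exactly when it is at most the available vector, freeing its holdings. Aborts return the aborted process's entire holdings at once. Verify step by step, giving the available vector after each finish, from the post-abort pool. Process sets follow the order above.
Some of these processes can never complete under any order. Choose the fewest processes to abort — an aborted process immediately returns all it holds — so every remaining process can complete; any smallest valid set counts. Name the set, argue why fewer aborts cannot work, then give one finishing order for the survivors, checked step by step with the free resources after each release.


The answer: abort alpha and hotel.
Key observation: before aborting alpha and hotel, india was permanently blocked — no order could ever run it; afterwards it completes at step 4.
Why nothing smaller works — every single abort fails: alpha alone leaves india blocked (short on r1); echo alone leaves alpha blocked (short on r1); delta alone leaves alpha blocked (short on r1); foxtrot alone leaves alpha blocked (short on r1); india alone leaves alpha blocked (short on r1); hotel alone leaves alpha blocked (short on r1).
One survivor order: delta, echo, foxtrot, india. Step-by-step check (post-abort pool first):
  pool = (6, 3)
  delta needs (2, 2) <= (6, 3) -> finishes; pool += (0, 2) = (6, 5)
  echo needs (1, 0) <= (6, 5) -> finishes; pool += (0, 2) = (6, 7)
  foxtrot needs (3, 5) <= (6, 7) -> finishes; pool += (1, 3) = (7, 10)
  india needs (0, 10) <= (7, 10) -> finishes; pool += (1, 1) = (8, 11)


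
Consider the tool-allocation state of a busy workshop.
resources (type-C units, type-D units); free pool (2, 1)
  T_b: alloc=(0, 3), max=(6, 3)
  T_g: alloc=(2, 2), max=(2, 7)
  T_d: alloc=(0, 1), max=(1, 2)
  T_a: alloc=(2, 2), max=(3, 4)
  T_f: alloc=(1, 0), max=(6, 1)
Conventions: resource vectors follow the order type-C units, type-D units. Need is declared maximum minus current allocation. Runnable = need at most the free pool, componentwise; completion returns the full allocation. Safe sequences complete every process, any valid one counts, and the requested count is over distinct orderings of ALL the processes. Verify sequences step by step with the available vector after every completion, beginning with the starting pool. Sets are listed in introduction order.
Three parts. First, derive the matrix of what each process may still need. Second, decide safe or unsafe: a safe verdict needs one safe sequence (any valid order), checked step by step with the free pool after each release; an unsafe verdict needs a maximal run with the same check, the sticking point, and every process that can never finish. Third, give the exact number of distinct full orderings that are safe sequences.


(1) Need matrix, components ordered type-C units, type-D units:
  T_b: (6, 0)
  T_g: (0, 5)
  T_d: (1, 1)
  T_a: (1, 2)
  T_f: (5, 1)
(2) The state is UNSAFE.
Key observation: after T_d, T_a the pool peaks at (4, 4), and each blocked process is short somewhere: T_b on type-C units; T_g on type-D units; T_f on type-C units.
A maximal execution: T_d, T_a — then nothing else fits. Verifying each step:
  pool = (2, 1)
  run T_d (needs (1, 1), free (2, 1)); after release of (0, 1) the pool is (2, 2)
  run T_a (needs (1, 2), free (2, 2)); after release of (2, 2) the pool is (4, 4)
  blocked: T_b wants (6, 0), pool (4, 4) — not enough type-C units
  blocked: T_g wants (0, 5), pool (4, 4) — not enough type-D units
  blocked: T_f wants (5, 1), pool (4, 4) — not enough type-C units
Never able to finish: T_b, T_g and T_f.
(3) Precisely 0 of the possible complete orderings are safe sequences.


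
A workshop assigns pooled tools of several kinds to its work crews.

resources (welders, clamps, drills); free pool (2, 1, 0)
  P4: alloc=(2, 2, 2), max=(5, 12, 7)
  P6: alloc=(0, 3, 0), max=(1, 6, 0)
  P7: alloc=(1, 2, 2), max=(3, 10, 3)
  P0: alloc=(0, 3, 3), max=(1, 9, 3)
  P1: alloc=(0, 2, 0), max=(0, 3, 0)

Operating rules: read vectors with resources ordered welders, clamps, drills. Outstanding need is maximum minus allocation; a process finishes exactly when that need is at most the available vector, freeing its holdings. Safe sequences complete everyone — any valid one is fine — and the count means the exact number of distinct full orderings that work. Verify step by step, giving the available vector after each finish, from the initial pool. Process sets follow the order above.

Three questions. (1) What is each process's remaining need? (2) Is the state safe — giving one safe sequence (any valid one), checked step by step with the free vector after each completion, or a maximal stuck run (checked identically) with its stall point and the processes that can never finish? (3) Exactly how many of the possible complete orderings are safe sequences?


(1) Remaining need (order welders, clamps, drills):
  P4: (3, 10, 5)
  P6: (1, 3, 0)
  P7: (2, 8, 1)
  P0: (1, 6, 0)
  P1: (0, 1, 0)
(2) SAFE, for example via the order P1, P6, P0, P7, P4.
Key observation: P1 marks the first exact bind of the order: its need (0, 1, 0) fits the free (2, 1, 0) with zero slack on a requested resource.
Step-by-step check:
  pool = (2, 1, 0)
  run P1 (needs (0, 1, 0), free (2, 1, 0)); after release of (0, 2, 0) the pool is (2, 3, 0)
  run P6 (needs (1, 3, 0), free (2, 3, 0)); after release of (0, 3, 0) the pool is (2, 6, 0)
  run P0 (needs (1, 6, 0), free (2, 6, 0)); after release of (0, 3, 3) the pool is (2, 9, 3)
  run P7 (needs (2, 8, 1), free (2, 9, 3)); after release of (1, 2, 2) the pool is (3, 11, 5)
  run P4 (needs (3, 10, 5), free (3, 11, 5)); after release of (2, 2, 2) the pool is (5, 13, 7)
(3) The exact count: 1 of the possible complete orderings is a safe sequence.


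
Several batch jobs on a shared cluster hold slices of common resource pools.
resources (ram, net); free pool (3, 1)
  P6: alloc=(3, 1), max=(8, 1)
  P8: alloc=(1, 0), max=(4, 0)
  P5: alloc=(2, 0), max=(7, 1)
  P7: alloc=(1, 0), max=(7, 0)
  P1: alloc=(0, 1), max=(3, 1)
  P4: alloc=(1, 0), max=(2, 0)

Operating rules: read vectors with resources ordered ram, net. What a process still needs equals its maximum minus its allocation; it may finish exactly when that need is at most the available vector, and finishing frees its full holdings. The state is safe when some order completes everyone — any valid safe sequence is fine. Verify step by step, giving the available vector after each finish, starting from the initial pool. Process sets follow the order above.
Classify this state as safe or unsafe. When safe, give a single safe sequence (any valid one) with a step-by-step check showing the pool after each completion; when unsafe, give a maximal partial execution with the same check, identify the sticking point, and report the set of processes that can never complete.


SAFE — a valid safe sequence is P8, P4, P1, P6, P7, P5.
Key observation: at P8 the run first touches a limit — (3, 0) against (3, 1), exact on a resource it actually requests.
Check, step by step:
  pool = (3, 1)
  P8: need (3, 0) fits (3, 1); releases (1, 0), pool now (4, 1)
  P4: need (1, 0) fits (4, 1); releases (1, 0), pool now (5, 1)
  P1: need (3, 0) fits (5, 1); releases (0, 1), pool now (5, 2)
  P6: need (5, 0) fits (5, 2); releases (3, 1), pool now (8, 3)
  P7: need (6, 0) fits (8, 3); releases (1, 0), pool now (9, 3)
  P5: need (5, 1) fits (9, 3); releases (2, 0), pool now (11, 3)


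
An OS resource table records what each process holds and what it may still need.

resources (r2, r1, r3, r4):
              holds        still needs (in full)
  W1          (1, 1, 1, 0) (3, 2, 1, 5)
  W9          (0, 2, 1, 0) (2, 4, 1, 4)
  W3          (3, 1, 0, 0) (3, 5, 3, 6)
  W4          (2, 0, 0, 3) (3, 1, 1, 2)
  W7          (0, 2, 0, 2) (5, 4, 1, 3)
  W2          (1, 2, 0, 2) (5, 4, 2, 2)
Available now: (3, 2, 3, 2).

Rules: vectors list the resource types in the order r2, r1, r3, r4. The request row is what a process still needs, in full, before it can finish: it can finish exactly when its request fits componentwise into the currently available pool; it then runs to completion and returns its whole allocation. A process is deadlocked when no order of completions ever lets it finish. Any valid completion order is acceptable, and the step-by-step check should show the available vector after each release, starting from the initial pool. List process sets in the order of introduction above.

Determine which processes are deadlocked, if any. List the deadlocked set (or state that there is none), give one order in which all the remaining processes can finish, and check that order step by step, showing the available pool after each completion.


Deadlocked set: W9, W3, W7 and W2.
Key observation: once W4, W1 finish, the pool peaks at (6, 3, 4, 5) — and every remaining process still needs more r1 than that.
The rest can finish in the order W4, W1. Step-by-step check:
  pool = (3, 2, 3, 2)
  run W4 (needs (3, 1, 1, 2), free (3, 2, 3, 2)); after release of (2, 0, 0, 3) the pool is (5, 2, 3, 5)
  run W1 (needs (3, 2, 1, 5), free (5, 2, 3, 5)); after release of (1, 1, 1, 0) the pool is (6, 3, 4, 5)
The stuck group stays short no matter what:
  blocked: W9 wants (2, 4, 1, 4), pool (6, 3, 4, 5) — not enough r1
  blocked: W3 wants (3, 5, 3, 6), pool (6, 3, 4, 5) — not enough r1 and r4
  blocked: W7 wants (5, 4, 1, 3), pool (6, 3, 4, 5) — not enough r1
  blocked: W2 wants (5, 4, 2, 2), pool (6, 3, 4, 5) — not enough r1


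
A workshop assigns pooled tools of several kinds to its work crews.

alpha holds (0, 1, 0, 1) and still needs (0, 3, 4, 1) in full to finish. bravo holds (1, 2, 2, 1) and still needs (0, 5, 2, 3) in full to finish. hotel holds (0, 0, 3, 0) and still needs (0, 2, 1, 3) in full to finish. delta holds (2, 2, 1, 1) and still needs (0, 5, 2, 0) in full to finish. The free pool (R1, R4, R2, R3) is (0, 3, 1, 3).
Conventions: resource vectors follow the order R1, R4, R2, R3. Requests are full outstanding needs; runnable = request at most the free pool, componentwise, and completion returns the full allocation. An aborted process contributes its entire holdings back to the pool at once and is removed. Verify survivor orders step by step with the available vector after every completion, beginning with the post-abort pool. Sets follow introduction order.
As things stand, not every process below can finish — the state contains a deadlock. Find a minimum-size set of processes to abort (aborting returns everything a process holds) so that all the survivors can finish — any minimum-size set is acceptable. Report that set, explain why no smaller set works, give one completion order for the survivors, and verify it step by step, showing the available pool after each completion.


Abort bravo.
Key observation: no ordering could ever have run delta before the abort of bravo; with (1, 2, 2, 1) back in the pool it fits at step 2.
Minimality: the empty abort set fails — the state is deadlocked as it stands.
Survivors finish in the order: hotel, delta, alpha. Verifying each step (pool after the aborts first):
  pool = (1, 5, 3, 4)
  run hotel (needs (0, 2, 1, 3), free (1, 5, 3, 4)); after release of (0, 0, 3, 0) the pool is (1, 5, 6, 4)
  run delta (needs (0, 5, 2, 0), free (1, 5, 6, 4)); after release of (2, 2, 1, 1) the pool is (3, 7, 7, 5)
  run alpha (needs (0, 3, 4, 1), free (3, 7, 7, 5)); after release of (0, 1, 0, 1) the pool is (3, 8, 7, 6)


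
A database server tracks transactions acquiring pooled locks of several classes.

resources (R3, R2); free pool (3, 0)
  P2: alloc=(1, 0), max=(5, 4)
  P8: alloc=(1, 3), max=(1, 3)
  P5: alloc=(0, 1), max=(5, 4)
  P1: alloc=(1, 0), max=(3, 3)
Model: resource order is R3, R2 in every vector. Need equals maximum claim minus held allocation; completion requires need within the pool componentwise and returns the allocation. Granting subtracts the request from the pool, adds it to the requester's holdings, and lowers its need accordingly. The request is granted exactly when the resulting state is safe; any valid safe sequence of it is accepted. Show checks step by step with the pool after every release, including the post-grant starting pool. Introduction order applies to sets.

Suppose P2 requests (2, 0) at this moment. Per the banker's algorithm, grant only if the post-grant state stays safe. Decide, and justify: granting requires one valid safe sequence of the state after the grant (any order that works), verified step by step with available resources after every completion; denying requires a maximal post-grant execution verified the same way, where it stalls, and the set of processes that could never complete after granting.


DENY. Granting would leave the state unsafe.
Key observation: after P8, P1 the pool peaks at (3, 3), and each blocked process is short somewhere: P2 on R2; P5 on R3.
After a pretend grant, a maximal execution: P8, P1 — then nothing else fits. Verifying each step:
  pool = (1, 0)
  run P8 (needs (0, 0), free (1, 0)); after release of (1, 3) the pool is (2, 3)
  run P1 (needs (2, 3), free (2, 3)); after release of (1, 0) the pool is (3, 3)
  blocked: P2 wants (2, 4), pool (3, 3) — not enough R2
  blocked: P5 wants (5, 3), pool (3, 3) — not enough R3
Post-grant, the permanently blocked set is P2 and P5.


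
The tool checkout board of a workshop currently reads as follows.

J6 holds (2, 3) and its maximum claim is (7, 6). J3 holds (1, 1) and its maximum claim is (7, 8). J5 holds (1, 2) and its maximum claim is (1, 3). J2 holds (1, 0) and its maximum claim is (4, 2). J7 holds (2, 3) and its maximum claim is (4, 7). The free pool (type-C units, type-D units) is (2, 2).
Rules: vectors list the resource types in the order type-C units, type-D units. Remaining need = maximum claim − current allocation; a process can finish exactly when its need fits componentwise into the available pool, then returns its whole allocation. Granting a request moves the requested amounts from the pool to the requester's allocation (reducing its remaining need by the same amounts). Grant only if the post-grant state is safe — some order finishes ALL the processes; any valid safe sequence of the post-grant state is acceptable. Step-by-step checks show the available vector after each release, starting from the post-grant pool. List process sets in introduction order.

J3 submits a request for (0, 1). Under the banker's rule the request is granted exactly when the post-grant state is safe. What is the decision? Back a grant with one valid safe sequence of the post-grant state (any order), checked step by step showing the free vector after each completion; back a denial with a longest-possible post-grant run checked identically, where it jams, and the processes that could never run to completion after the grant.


DENY. Granting would leave the state unsafe.
Key observation: after J5, J2 the pool peaks at (4, 3), and each blocked process is short somewhere: J6 on type-C units; J3 on type-C units, type-D units; J7 on type-D units.
After a pretend grant, a maximal execution: J5, J2 — then nothing else fits. Verifying each step:
  pool = (2, 1)
  run J5 (needs (0, 1), free (2, 1)); after release of (1, 2) the pool is (3, 3)
  run J2 (needs (3, 2), free (3, 3)); after release of (1, 0) the pool is (4, 3)
  J6 still needs (5, 3) but only (4, 3) is free — short on type-C units
  J3 still needs (6, 6) but only (4, 3) is free — short on type-C units and type-D units
  J7 still needs (2, 4) but only (4, 3) is free — short on type-D units
Had the request been granted, J6, J3 and J7 could never finish.


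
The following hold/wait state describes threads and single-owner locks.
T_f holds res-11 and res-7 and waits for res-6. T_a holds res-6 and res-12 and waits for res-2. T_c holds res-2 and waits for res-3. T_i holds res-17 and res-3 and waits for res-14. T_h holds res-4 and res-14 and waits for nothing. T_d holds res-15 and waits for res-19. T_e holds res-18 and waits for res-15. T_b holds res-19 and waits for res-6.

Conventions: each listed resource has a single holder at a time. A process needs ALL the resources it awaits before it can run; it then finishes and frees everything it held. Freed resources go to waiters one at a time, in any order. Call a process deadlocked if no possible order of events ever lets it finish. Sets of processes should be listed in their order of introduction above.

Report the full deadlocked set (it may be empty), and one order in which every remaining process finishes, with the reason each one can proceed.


No process is deadlocked.
Key observation: the waits form no ring: some process can always run, and its releases unblock the others one by one.
One completion order for the rest: T_h, T_i, T_c, T_a, T_b, T_d, T_f, T_e.
Step-by-step check:
  T_h: no waits; runs immediately, freeing res-4 and res-14
  T_i waits on res-14 — all released -> runs and releases res-17 and res-3
  T_c waits on res-3 — all released -> runs and releases res-2
  T_a waits on res-2 — all released -> runs and releases res-6 and res-12
  T_b waits on res-6 — all released -> runs and releases res-19
  T_d waits on res-19 — all released -> runs and releases res-15
  T_f waits on res-6 — all released -> runs and releases res-11 and res-7
  T_e waits on res-15 — all released -> runs and releases res-18


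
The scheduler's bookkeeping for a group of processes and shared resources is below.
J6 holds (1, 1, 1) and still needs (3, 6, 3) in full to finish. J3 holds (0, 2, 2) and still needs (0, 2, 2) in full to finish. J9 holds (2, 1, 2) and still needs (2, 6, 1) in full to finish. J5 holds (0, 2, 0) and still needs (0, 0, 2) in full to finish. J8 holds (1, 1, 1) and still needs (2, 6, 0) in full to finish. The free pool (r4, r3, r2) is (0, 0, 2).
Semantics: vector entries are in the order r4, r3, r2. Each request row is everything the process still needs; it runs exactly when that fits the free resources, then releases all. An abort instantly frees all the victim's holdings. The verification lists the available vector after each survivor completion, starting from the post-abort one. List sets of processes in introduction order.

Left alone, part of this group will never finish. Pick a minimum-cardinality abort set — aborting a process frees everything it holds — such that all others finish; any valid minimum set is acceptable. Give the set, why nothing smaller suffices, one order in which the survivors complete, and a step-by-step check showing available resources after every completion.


Abort J9 and J8.
Key observation: the returned (3, 2, 3) from J9 and J8 is what brings J6 — unrunnable before, under any order — into play at step 3.
Why nothing smaller works — every single abort fails: J6 alone leaves J9 blocked (short on r4 and r3); J3 alone leaves J6 blocked (short on r4 and r3); J9 alone leaves J6 blocked (short on r4 and r3); J5 alone leaves J6 blocked (short on r4 and r3); J8 alone leaves J6 blocked (short on r4 and r3).
The survivors complete as J5, J3, J6. Walking it through (starting from the post-abort pool):
  pool = (3, 2, 5)
  J5: need (0, 0, 2) fits (3, 2, 5); releases (0, 2, 0), pool now (3, 4, 5)
  J3: need (0, 2, 2) fits (3, 4, 5); releases (0, 2, 2), pool now (3, 6, 7)
  J6: need (3, 6, 3) fits (3, 6, 7); releases (1, 1, 1), pool now (4, 7, 8)


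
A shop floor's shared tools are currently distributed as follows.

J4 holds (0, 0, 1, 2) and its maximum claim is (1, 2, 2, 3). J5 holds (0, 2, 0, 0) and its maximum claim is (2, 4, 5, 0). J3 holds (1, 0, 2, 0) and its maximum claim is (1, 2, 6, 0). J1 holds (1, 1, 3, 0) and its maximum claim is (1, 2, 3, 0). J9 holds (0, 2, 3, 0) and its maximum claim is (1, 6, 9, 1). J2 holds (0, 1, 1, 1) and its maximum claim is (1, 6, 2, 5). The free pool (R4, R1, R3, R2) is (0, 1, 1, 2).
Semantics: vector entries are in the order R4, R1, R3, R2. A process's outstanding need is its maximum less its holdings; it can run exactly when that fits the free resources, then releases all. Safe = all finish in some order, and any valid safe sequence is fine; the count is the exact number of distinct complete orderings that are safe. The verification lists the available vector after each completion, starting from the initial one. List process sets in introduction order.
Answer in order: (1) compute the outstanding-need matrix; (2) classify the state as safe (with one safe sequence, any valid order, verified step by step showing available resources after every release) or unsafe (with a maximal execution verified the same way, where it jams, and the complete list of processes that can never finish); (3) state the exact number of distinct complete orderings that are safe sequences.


(1) Need matrix, components ordered R4, R1, R3, R2:
  J4: (1, 2, 1, 1)
  J5: (2, 2, 5, 0)
  J3: (0, 2, 4, 0)
  J1: (0, 1, 0, 0)
  J9: (1, 4, 6, 1)
  J2: (1, 5, 1, 4)
(2) SAFE. One safe sequence: J1, J3, J5, J9, J4, J2.
Key observation: the first exact fit in this order is J1 — it needs (0, 1, 0, 0) with (0, 1, 1, 2) free, meeting a requested resource to the last unit.
Verifying each step:
  pool = (0, 1, 1, 2)
  run J1 (needs (0, 1, 0, 0), free (0, 1, 1, 2)); after release of (1, 1, 3, 0) the pool is (1, 2, 4, 2)
  run J3 (needs (0, 2, 4, 0), free (1, 2, 4, 2)); after release of (1, 0, 2, 0) the pool is (2, 2, 6, 2)
  run J5 (needs (2, 2, 5, 0), free (2, 2, 6, 2)); after release of (0, 2, 0, 0) the pool is (2, 4, 6, 2)
  run J9 (needs (1, 4, 6, 1), free (2, 4, 6, 2)); after release of (0, 2, 3, 0) the pool is (2, 6, 9, 2)
  run J4 (needs (1, 2, 1, 1), free (2, 6, 9, 2)); after release of (0, 0, 1, 2) the pool is (2, 6, 10, 4)
  run J2 (needs (1, 5, 1, 4), free (2, 6, 10, 4)); after release of (0, 1, 1, 1) the pool is (2, 7, 11, 5)
(3) Exactly 4 of the possible complete orderings are safe sequences.


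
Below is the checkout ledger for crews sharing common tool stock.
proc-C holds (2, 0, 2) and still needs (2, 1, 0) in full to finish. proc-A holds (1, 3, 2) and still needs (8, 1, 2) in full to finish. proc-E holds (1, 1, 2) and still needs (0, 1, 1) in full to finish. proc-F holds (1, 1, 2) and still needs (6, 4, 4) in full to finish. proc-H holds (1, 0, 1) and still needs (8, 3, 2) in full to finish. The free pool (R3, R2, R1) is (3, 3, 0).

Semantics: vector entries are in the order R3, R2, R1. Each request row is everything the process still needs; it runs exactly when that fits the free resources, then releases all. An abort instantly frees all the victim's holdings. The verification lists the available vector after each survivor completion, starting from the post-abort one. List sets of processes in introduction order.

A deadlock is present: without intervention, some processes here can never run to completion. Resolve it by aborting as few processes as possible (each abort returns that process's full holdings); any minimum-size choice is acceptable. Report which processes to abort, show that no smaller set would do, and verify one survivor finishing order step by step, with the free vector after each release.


The answer: abort proc-A.
Key observation: before aborting proc-A, proc-H was permanently blocked — no order could ever run it; afterwards it completes at step 4.
No smaller set exists: with zero aborts the deadlock remains.
One survivor order: proc-E, proc-C, proc-F, proc-H. Verifying each step (post-abort pool first):
  pool = (4, 6, 2)
  run proc-E (needs (0, 1, 1), free (4, 6, 2)); after release of (1, 1, 2) the pool is (5, 7, 4)
  run proc-C (needs (2, 1, 0), free (5, 7, 4)); after release of (2, 0, 2) the pool is (7, 7, 6)
  run proc-F (needs (6, 4, 4), free (7, 7, 6)); after release of (1, 1, 2) the pool is (8, 8, 8)
  run proc-H (needs (8, 3, 2), free (8, 8, 8)); after release of (1, 0, 1) the pool is (9, 8, 9)


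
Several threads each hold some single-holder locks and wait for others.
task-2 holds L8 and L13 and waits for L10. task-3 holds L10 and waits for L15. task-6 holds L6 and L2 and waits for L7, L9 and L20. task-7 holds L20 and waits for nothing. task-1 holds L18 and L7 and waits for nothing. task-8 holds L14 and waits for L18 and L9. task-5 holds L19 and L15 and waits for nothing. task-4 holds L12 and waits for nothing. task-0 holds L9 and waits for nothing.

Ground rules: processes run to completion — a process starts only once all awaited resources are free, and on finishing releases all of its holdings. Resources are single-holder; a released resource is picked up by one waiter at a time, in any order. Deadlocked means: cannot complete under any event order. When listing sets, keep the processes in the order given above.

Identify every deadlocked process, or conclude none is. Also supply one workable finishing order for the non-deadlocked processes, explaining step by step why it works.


The deadlocked set is empty.
Key observation: the waits form no ring: some process can always run, and its releases unblock the others one by one.
A valid finishing order for the others: task-0, task-1, task-7, task-5, task-8, task-6, task-4, task-3, task-2.
Step-by-step check:
  run task-0 (it waits on nothing); releases L9
  run task-1 (it waits on nothing); releases L18 and L7
  run task-7 (it waits on nothing); releases L20
  run task-5 (it waits on nothing); releases L19 and L15
  task-8 waits on L18 and L9 — all released -> runs and releases L14
  task-6 waits on L7, L9 and L20 — all released -> runs and releases L6 and L2
  run task-4 (it waits on nothing); releases L12
  task-3 waits on L15 — all released -> runs and releases L10
  task-2 waits on L10 — all released -> runs and releases L8 and L13


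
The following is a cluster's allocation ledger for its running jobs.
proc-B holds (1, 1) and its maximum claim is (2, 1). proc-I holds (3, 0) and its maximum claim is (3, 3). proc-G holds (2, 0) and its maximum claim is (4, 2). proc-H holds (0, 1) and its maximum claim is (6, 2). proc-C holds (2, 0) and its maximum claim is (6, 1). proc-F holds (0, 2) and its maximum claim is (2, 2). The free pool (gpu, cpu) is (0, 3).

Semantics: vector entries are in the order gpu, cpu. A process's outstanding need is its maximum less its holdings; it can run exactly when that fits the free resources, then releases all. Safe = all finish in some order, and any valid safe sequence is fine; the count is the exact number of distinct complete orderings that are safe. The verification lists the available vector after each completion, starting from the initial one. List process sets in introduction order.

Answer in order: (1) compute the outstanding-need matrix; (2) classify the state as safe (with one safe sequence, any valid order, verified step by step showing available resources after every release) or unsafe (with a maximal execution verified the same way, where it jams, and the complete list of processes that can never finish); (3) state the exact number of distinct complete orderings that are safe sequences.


(1) Remaining need (order gpu, cpu):
  proc-B: (1, 0)
  proc-I: (0, 3)
  proc-G: (2, 2)
  proc-H: (6, 1)
  proc-C: (4, 1)
  proc-F: (2, 0)
(2) SAFE — a valid safe sequence is proc-I, proc-G, proc-C, proc-F, proc-B, proc-H.
Key observation: proc-I is the earliest step where a requested resource binds exactly: need (0, 3), pool (0, 3) at its turn.
Check, step by step:
  pool = (0, 3)
  run proc-I (needs (0, 3), free (0, 3)); after release of (3, 0) the pool is (3, 3)
  run proc-G (needs (2, 2), free (3, 3)); after release of (2, 0) the pool is (5, 3)
  run proc-C (needs (4, 1), free (5, 3)); after release of (2, 0) the pool is (7, 3)
  run proc-F (needs (2, 0), free (7, 3)); after release of (0, 2) the pool is (7, 5)
  run proc-B (needs (1, 0), free (7, 5)); after release of (1, 1) the pool is (8, 6)
  run proc-H (needs (6, 1), free (8, 6)); after release of (0, 1) the pool is (8, 7)
(3) Precisely 40 of the possible complete orderings are safe sequences.


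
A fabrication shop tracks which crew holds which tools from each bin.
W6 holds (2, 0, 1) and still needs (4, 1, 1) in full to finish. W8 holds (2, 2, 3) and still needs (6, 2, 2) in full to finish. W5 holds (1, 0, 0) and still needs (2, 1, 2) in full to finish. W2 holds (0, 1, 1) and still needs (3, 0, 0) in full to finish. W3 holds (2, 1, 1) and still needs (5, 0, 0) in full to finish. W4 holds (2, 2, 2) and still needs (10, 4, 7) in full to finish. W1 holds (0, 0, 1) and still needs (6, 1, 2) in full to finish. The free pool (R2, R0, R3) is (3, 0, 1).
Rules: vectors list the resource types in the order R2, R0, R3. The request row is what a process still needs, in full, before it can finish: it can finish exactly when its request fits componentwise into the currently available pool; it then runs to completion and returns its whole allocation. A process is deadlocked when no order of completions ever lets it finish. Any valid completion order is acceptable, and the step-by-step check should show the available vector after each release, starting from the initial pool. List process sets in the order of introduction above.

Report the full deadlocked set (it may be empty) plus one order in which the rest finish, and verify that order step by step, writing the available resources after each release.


No process is deadlocked.
Key observation: there is always a runnable process — W2 first — so the state unwinds completely.
A valid finishing order for the others: W2, W5, W6, W3, W1, W8, W4. Verifying each step:
  pool = (3, 0, 1)
  W2: need (3, 0, 0) fits (3, 0, 1); releases (0, 1, 1), pool now (3, 1, 2)
  W5: need (2, 1, 2) fits (3, 1, 2); releases (1, 0, 0), pool now (4, 1, 2)
  W6: need (4, 1, 1) fits (4, 1, 2); releases (2, 0, 1), pool now (6, 1, 3)
  W3: need (5, 0, 0) fits (6, 1, 3); releases (2, 1, 1), pool now (8, 2, 4)
  W1: need (6, 1, 2) fits (8, 2, 4); releases (0, 0, 1), pool now (8, 2, 5)
  W8: need (6, 2, 2) fits (8, 2, 5); releases (2, 2, 3), pool now (10, 4, 8)
  W4: need (10, 4, 7) fits (10, 4, 8); releases (2, 2, 2), pool now (12, 6, 10)


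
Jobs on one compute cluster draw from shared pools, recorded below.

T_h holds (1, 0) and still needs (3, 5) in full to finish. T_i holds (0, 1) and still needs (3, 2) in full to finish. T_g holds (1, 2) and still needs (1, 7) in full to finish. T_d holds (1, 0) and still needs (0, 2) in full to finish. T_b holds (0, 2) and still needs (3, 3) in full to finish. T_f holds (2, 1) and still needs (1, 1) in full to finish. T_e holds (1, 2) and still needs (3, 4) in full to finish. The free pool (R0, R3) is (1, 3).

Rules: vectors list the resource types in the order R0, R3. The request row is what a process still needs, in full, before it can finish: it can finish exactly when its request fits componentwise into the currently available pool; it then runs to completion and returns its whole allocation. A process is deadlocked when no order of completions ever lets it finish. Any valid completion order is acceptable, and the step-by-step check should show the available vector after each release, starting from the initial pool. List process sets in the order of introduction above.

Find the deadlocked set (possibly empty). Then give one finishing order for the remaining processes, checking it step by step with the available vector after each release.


Nothing here is deadlocked.
Key observation: T_f fits the free pool immediately, and its release cascades until everyone finishes.
One completion order for the rest: T_f, T_i, T_b, T_h, T_d, T_e, T_g. Verifying each step:
  pool = (1, 3)
  run T_f (needs (1, 1), free (1, 3)); after release of (2, 1) the pool is (3, 4)
  run T_i (needs (3, 2), free (3, 4)); after release of (0, 1) the pool is (3, 5)
  run T_b (needs (3, 3), free (3, 5)); after release of (0, 2) the pool is (3, 7)
  run T_h (needs (3, 5), free (3, 7)); after release of (1, 0) the pool is (4, 7)
  run T_d (needs (0, 2), free (4, 7)); after release of (1, 0) the pool is (5, 7)
  run T_e (needs (3, 4), free (5, 7)); after release of (1, 2) the pool is (6, 9)
  run T_g (needs (1, 7), free (6, 9)); after release of (1, 2) the pool is (7, 11)


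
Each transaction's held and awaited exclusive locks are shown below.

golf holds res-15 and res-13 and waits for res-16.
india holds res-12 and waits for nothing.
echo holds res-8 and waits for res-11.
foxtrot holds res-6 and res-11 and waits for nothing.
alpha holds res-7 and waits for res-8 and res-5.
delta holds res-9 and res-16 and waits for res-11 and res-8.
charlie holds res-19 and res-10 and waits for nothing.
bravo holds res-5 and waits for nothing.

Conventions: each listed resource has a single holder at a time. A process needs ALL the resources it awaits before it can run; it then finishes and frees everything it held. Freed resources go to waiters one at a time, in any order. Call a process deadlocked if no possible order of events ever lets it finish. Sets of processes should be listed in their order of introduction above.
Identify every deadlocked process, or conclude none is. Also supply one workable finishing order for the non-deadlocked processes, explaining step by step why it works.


Nothing here is deadlocked.
Key observation: all waits point, directly or indirectly, at processes that can finish, so nothing is permanently blocked.
The rest can finish in the order charlie, foxtrot, echo, bravo, delta, golf, india, alpha.
Verifying each step:
  run charlie (it waits on nothing); releases res-19 and res-10
  run foxtrot (it waits on nothing); releases res-6 and res-11
  echo waits on res-11 — all released -> runs and releases res-8
  run bravo (it waits on nothing); releases res-5
  delta waits on res-11 and res-8 — all released -> runs and releases res-9 and res-16
  golf waits on res-16 — all released -> runs and releases res-15 and res-13
  run india (it waits on nothing); releases res-12
  alpha waits on res-8 and res-5 — all released -> runs and releases res-7


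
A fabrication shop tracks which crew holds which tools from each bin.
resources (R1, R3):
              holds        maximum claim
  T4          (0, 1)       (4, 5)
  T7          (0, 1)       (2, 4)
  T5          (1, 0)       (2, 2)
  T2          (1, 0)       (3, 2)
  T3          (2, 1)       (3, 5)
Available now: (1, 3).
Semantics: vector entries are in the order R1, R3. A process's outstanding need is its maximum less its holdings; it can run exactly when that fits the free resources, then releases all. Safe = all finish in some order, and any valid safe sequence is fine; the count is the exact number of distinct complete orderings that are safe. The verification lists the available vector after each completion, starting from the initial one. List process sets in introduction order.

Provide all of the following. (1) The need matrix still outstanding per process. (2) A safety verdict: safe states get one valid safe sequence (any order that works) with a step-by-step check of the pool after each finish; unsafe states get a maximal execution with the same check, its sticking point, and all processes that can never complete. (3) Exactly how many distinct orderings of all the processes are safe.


(1) Outstanding need per process (order R1, R3):
  T4: (4, 4)
  T7: (2, 3)
  T5: (1, 2)
  T2: (2, 2)
  T3: (1, 4)
(2) SAFE, for example via the order T5, T7, T3, T2, T4.
Key observation: T5 marks the first exact bind of the order: its need (1, 2) fits the free (1, 3) with zero slack on a requested resource.
Step-by-step check:
  pool = (1, 3)
  T5: need (1, 2) fits (1, 3); releases (1, 0), pool now (2, 3)
  T7: need (2, 3) fits (2, 3); releases (0, 1), pool now (2, 4)
  T3: need (1, 4) fits (2, 4); releases (2, 1), pool now (4, 5)
  T2: need (2, 2) fits (4, 5); releases (1, 0), pool now (5, 5)
  T4: need (4, 4) fits (5, 5); releases (0, 1), pool now (5, 6)
(3) Precisely 4 of the possible complete orderings are safe sequences.


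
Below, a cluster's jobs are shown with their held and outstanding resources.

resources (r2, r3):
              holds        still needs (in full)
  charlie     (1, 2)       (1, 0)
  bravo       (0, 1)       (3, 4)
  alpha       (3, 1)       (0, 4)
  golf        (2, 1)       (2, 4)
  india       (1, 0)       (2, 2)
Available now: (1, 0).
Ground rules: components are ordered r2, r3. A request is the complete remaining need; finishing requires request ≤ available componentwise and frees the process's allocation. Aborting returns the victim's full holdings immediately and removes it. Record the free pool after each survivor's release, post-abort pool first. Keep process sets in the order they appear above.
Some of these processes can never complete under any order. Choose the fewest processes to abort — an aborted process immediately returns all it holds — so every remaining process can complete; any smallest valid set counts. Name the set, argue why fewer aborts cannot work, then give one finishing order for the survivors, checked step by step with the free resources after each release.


Abort alpha and golf.
Key observation: the returned (5, 2) from alpha and golf is what brings bravo — unrunnable before, under any order — into play at step 3.
Why nothing smaller works — every single abort fails: charlie alone leaves bravo blocked (short on r3); bravo alone leaves alpha blocked (short on r3); alpha alone leaves bravo blocked (short on r3); golf alone leaves bravo blocked (short on r3); india alone leaves bravo blocked (short on r3).
The survivors complete as india, charlie, bravo. Verifying each step (starting from the post-abort pool):
  pool = (6, 2)
  india needs (2, 2) <= (6, 2) -> finishes; pool += (1, 0) = (7, 2)
  charlie needs (1, 0) <= (7, 2) -> finishes; pool += (1, 2) = (8, 4)
  bravo needs (3, 4) <= (8, 4) -> finishes; pool += (0, 1) = (8, 5)


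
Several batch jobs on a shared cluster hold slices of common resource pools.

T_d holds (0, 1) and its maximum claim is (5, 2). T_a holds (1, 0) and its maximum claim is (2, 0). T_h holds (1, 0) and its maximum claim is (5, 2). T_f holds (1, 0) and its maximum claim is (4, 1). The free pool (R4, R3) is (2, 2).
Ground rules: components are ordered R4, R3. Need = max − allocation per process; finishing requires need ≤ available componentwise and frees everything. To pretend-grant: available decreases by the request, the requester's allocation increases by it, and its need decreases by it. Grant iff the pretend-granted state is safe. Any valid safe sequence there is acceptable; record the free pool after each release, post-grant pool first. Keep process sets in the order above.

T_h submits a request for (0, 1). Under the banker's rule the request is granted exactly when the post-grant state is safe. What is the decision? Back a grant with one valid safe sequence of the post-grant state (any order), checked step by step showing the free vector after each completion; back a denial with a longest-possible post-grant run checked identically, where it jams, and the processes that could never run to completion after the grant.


GRANT — the state after the grant stays safe, e.g. via T_a, T_f, T_h, T_d.
Key observation: even at the reduced pool (2, 1), T_a fits immediately, so safety survives the grant.
Check on the post-grant state, step by step:
  pool = (2, 1)
  T_a needs (1, 0) <= (2, 1) -> finishes; pool += (1, 0) = (3, 1)
  T_f needs (3, 1) <= (3, 1) -> finishes; pool += (1, 0) = (4, 1)
  T_h needs (4, 1) <= (4, 1) -> finishes; pool += (1, 1) = (5, 2)
  T_d needs (5, 1) <= (5, 2) -> finishes; pool += (0, 1) = (5, 3)


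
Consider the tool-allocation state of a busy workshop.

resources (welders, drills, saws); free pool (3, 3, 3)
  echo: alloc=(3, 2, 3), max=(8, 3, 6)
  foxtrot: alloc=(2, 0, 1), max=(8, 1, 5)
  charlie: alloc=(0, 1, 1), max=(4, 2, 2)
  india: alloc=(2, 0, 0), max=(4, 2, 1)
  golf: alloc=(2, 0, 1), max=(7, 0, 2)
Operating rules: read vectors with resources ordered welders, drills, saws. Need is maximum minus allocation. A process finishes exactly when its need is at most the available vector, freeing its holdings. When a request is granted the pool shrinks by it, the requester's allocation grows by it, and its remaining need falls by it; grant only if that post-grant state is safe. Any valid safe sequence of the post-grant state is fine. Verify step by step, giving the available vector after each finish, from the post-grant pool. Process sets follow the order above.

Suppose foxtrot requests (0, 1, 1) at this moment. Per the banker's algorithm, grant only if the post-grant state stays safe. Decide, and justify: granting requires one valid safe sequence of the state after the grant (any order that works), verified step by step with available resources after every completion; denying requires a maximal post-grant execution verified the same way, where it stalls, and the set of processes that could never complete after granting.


GRANT: granting preserves safety; a valid post-grant sequence is india, golf, echo, foxtrot, charlie.
Key observation: after the grant the pool drops to (3, 2, 2), which still lets india finish first and unwind the rest.
Step-by-step check of the post-grant state:
  pool = (3, 2, 2)
  run india (needs (2, 2, 1), free (3, 2, 2)); after release of (2, 0, 0) the pool is (5, 2, 2)
  run golf (needs (5, 0, 1), free (5, 2, 2)); after release of (2, 0, 1) the pool is (7, 2, 3)
  run echo (needs (5, 1, 3), free (7, 2, 3)); after release of (3, 2, 3) the pool is (10, 4, 6)
  run foxtrot (needs (6, 0, 3), free (10, 4, 6)); after release of (2, 1, 2) the pool is (12, 5, 8)
  run charlie (needs (4, 1, 1), free (12, 5, 8)); after release of (0, 1, 1) the pool is (12, 6, 9)
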